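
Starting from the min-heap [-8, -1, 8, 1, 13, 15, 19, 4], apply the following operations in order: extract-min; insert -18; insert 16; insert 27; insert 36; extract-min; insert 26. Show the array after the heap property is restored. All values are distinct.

extract-min → returns -8:
  remove root -8; move last element 4 to root → [4, -1, 8, 1, 13, 15, 19]
  4 vs smaller child -1 at index 1, swap → [-1, 4, 8, 1, 13, 15, 19]
  4 vs smaller child 1 at index 3, swap → [-1, 1, 8, 4, 13, 15, 19]
insert -18:
  append -18 at index 7 → [-1, 1, 8, 4, 13, 15, 19, -18]
  -18 < parent 4 at index 3, swap → [-1, 1, 8, -18, 13, 15, 19, 4]
  -18 < parent 1 at index 1, swap → [-1, -18, 8, 1, 13, 15, 19, 4]
  -18 < parent -1 at index 0, swap → [-18, -1, 8, 1, 13, 15, 19, 4]
insert 16:
  append 16 at index 8 → [-18, -1, 8, 1, 13, 15, 19, 4, 16] (no swap needed)
insert 27:
  append 27 at index 9 → [-18, -1, 8, 1, 13, 15, 19, 4, 16, 27] (no swap needed)
insert 36:
  append 36 at index 10 → [-18, -1, 8, 1, 13, 15, 19, 4, 16, 27, 36] (no swap needed)
extract-min → returns -18:
  remove root -18; move last element 36 to root → [36, -1, 8, 1, 13, 15, 19, 4, 16, 27]
  36 vs smaller child -1 at index 1, swap → [-1, 36, 8, 1, 13, 15, 19, 4, 16, 27]
  36 vs smaller child 1 at index 3, swap → [-1, 1, 8, 36, 13, 15, 19, 4, 16, 27]
  36 vs smaller child 4 at index 7, swap → [-1, 1, 8, 4, 13, 15, 19, 36, 16, 27]
insert 26:
  append 26 at index 10 → [-1, 1, 8, 4, 13, 15, 19, 36, 16, 27, 26] (no swap needed)

[-1, 1, 8, 4, 13, 15, 19, 36, 16, 27, 26]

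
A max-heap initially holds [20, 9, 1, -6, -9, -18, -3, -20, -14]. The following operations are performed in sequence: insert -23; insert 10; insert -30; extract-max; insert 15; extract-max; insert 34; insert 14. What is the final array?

[34, 9, 14, -6, -9, 10, -3, -20, -14, -23, -30, -18, 1]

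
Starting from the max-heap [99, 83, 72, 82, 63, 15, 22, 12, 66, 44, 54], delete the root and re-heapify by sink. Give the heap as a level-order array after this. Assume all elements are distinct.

[83, 82, 72, 66, 63, 15, 22, 12, 54, 44]

remove root 99; move last element 54 to root → [54, 83, 72, 82, 63, 15, 22, 12, 66, 44]
54 vs larger child 83 at index 1, swap → [83, 54, 72, 82, 63, 15, 22, 12, 66, 44]
54 vs larger child 82 at index 3, swap → [83, 82, 72, 54, 63, 15, 22, 12, 66, 44]
54 vs larger child 66 at index 8, swap → [83, 82, 72, 66, 63, 15, 22, 12, 54, 44]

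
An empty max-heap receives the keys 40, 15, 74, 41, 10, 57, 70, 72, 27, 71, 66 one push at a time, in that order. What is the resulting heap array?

[74, 72, 70, 41, 71, 40, 57, 15, 27, 10, 66]

Insert 40:
  append 40 at index 0 → [40] (no swap needed)
Insert 15:
  append 15 at index 1 → [40, 15] (no swap needed)
Insert 74:
  append 74 at index 2 → [40, 15, 74]
  74 > parent 40 at index 0, swap → [74, 15, 40]
Insert 41:
  append 41 at index 3 → [74, 15, 40, 41]
  41 > parent 15 at index 1, swap → [74, 41, 40, 15]
Insert 10:
  append 10 at index 4 → [74, 41, 40, 15, 10] (no swap needed)
Insert 57:
  append 57 at index 5 → [74, 41, 40, 15, 10, 57]
  57 > parent 40 at index 2, swap → [74, 41, 57, 15, 10, 40]
Insert 70:
  append 70 at index 6 → [74, 41, 57, 15, 10, 40, 70]
  70 > parent 57 at index 2, swap → [74, 41, 70, 15, 10, 40, 57]
Insert 72:
  append 72 at index 7 → [74, 41, 70, 15, 10, 40, 57, 72]
  72 > parent 15 at index 3, swap → [74, 41, 70, 72, 10, 40, 57, 15]
  72 > parent 41 at index 1, swap → [74, 72, 70, 41, 10, 40, 57, 15]
Insert 27:
  append 27 at index 8 → [74, 72, 70, 41, 10, 40, 57, 15, 27] (no swap needed)
Insert 71:
  append 71 at index 9 → [74, 72, 70, 41, 10, 40, 57, 15, 27, 71]
  71 > parent 10 at index 4, swap → [74, 72, 70, 41, 71, 40, 57, 15, 27, 10]
Insert 66:
  append 66 at index 10 → [74, 72, 70, 41, 71, 40, 57, 15, 27, 10, 66] (no swap needed)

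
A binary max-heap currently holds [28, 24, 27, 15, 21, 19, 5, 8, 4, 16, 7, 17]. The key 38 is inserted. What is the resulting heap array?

append 38 at index 12 → [28, 24, 27, 15, 21, 19, 5, 8, 4, 16, 7, 17, 38]
38 > parent 19 at index 5, swap → [28, 24, 27, 15, 21, 38, 5, 8, 4, 16, 7, 17, 19]
38 > parent 27 at index 2, swap → [28, 24, 38, 15, 21, 27, 5, 8, 4, 16, 7, 17, 19]
38 > parent 28 at index 0, swap → [38, 24, 28, 15, 21, 27, 5, 8, 4, 16, 7, 17, 19]

[38, 24, 28, 15, 21, 27, 5, 8, 4, 16, 7, 17, 19]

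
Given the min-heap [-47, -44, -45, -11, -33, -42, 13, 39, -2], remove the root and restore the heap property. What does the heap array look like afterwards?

[-45, -44, -42, -11, -33, -2, 13, 39]

remove root -47; move last element -2 to root → [-2, -44, -45, -11, -33, -42, 13, 39]
-2 vs smaller child -45 at index 2, swap → [-45, -44, -2, -11, -33, -42, 13, 39]
-2 vs smaller child -42 at index 5, swap → [-45, -44, -42, -11, -33, -2, 13, 39]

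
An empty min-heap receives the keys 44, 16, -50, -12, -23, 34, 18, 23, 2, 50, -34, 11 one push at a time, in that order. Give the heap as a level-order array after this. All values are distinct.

Insert 44:
  append 44 at index 0 → [44] (no swap needed)
Insert 16:
  append 16 at index 1 → [44, 16]
  16 < parent 44 at index 0, swap → [16, 44]
Insert -50:
  append -50 at index 2 → [16, 44, -50]
  -50 < parent 16 at index 0, swap → [-50, 44, 16]
Insert -12:
  append -12 at index 3 → [-50, 44, 16, -12]
  -12 < parent 44 at index 1, swap → [-50, -12, 16, 44]
Insert -23:
  append -23 at index 4 → [-50, -12, 16, 44, -23]
  -23 < parent -12 at index 1, swap → [-50, -23, 16, 44, -12]
Insert 34:
  append 34 at index 5 → [-50, -23, 16, 44, -12, 34] (no swap needed)
Insert 18:
  append 18 at index 6 → [-50, -23, 16, 44, -12, 34, 18] (no swap needed)
Insert 23:
  append 23 at index 7 → [-50, -23, 16, 44, -12, 34, 18, 23]
  23 < parent 44 at index 3, swap → [-50, -23, 16, 23, -12, 34, 18, 44]
Insert 2:
  append 2 at index 8 → [-50, -23, 16, 23, -12, 34, 18, 44, 2]
  2 < parent 23 at index 3, swap → [-50, -23, 16, 2, -12, 34, 18, 44, 23]
Insert 50:
  append 50 at index 9 → [-50, -23, 16, 2, -12, 34, 18, 44, 23, 50] (no swap needed)
Insert -34:
  append -34 at index 10 → [-50, -23, 16, 2, -12, 34, 18, 44, 23, 50, -34]
  -34 < parent -12 at index 4, swap → [-50, -23, 16, 2, -34, 34, 18, 44, 23, 50, -12]
  -34 < parent -23 at index 1, swap → [-50, -34, 16, 2, -23, 34, 18, 44, 23, 50, -12]
Insert 11:
  append 11 at index 11 → [-50, -34, 16, 2, -23, 34, 18, 44, 23, 50, -12, 11]
  11 < parent 34 at index 5, swap → [-50, -34, 16, 2, -23, 11, 18, 44, 23, 50, -12, 34]
  11 < parent 16 at index 2, swap → [-50, -34, 11, 2, -23, 16, 18, 44, 23, 50, -12, 34]

[-50, -34, 11, 2, -23, 16, 18, 44, 23, 50, -12, 34]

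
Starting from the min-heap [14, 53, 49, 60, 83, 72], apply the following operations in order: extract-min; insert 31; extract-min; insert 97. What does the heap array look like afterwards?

extract-min → returns 14:
  remove root 14; move last element 72 to root → [72, 53, 49, 60, 83]
  72 vs smaller child 49 at index 2, swap → [49, 53, 72, 60, 83]
insert 31:
  append 31 at index 5 → [49, 53, 72, 60, 83, 31]
  31 < parent 72 at index 2, swap → [49, 53, 31, 60, 83, 72]
  31 < parent 49 at index 0, swap → [31, 53, 49, 60, 83, 72]
extract-min → returns 31:
  remove root 31; move last element 72 to root → [72, 53, 49, 60, 83]
  72 vs smaller child 49 at index 2, swap → [49, 53, 72, 60, 83]
insert 97:
  append 97 at index 5 → [49, 53, 72, 60, 83, 97] (no swap needed)

[49, 53, 72, 60, 83, 97]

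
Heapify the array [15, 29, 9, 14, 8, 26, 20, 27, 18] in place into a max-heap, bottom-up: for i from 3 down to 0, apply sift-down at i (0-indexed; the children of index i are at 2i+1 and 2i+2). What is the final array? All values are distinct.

sift down from index 3:
  14 vs larger child 27 at index 7, swap → [15, 29, 9, 27, 8, 26, 20, 14, 18]
sift down from index 2:
  9 vs larger child 26 at index 5, swap → [15, 29, 26, 27, 8, 9, 20, 14, 18]
sift down from index 1: already satisfies heap property
sift down from index 0:
  15 vs larger child 29 at index 1, swap → [29, 15, 26, 27, 8, 9, 20, 14, 18]
  15 vs larger child 27 at index 3, swap → [29, 27, 26, 15, 8, 9, 20, 14, 18]
  15 vs larger child 18 at index 8, swap → [29, 27, 26, 18, 8, 9, 20, 14, 15]

[29, 27, 26, 18, 8, 9, 20, 14, 15]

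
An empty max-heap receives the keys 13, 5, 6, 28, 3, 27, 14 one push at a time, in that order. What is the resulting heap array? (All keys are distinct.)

[28, 13, 27, 5, 3, 6, 14]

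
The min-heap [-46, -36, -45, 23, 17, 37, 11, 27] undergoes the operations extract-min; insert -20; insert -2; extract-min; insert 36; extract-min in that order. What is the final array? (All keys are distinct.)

[-20, -2, 11, 23, 17, 37, 27, 36]

extract-min → returns -46:
  remove root -46; move last element 27 to root → [27, -36, -45, 23, 17, 37, 11]
  27 vs smaller child -45 at index 2, swap → [-45, -36, 27, 23, 17, 37, 11]
  27 vs smaller child 11 at index 6, swap → [-45, -36, 11, 23, 17, 37, 27]
insert -20:
  append -20 at index 7 → [-45, -36, 11, 23, 17, 37, 27, -20]
  -20 < parent 23 at index 3, swap → [-45, -36, 11, -20, 17, 37, 27, 23]
insert -2:
  append -2 at index 8 → [-45, -36, 11, -20, 17, 37, 27, 23, -2] (no swap needed)
extract-min → returns -45:
  remove root -45; move last element -2 to root → [-2, -36, 11, -20, 17, 37, 27, 23]
  -2 vs smaller child -36 at index 1, swap → [-36, -2, 11, -20, 17, 37, 27, 23]
  -2 vs smaller child -20 at index 3, swap → [-36, -20, 11, -2, 17, 37, 27, 23]
insert 36:
  append 36 at index 8 → [-36, -20, 11, -2, 17, 37, 27, 23, 36] (no swap needed)
extract-min → returns -36:
  remove root -36; move last element 36 to root → [36, -20, 11, -2, 17, 37, 27, 23]
  36 vs smaller child -20 at index 1, swap → [-20, 36, 11, -2, 17, 37, 27, 23]
  36 vs smaller child -2 at index 3, swap → [-20, -2, 11, 36, 17, 37, 27, 23]
  36 vs only child 23 at index 7, swap → [-20, -2, 11, 23, 17, 37, 27, 36]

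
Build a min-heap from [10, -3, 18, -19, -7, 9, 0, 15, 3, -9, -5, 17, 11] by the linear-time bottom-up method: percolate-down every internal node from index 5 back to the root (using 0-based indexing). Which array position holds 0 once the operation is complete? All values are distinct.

2

sift down from index 5: already satisfies heap property
sift down from index 4:
  -7 vs smaller child -9 at index 9, swap → [10, -3, 18, -19, -9, 9, 0, 15, 3, -7, -5, 17, 11]
sift down from index 3: already satisfies heap property
sift down from index 2:
  18 vs smaller child 0 at index 6, swap → [10, -3, 0, -19, -9, 9, 18, 15, 3, -7, -5, 17, 11]
sift down from index 1:
  -3 vs smaller child -19 at index 3, swap → [10, -19, 0, -3, -9, 9, 18, 15, 3, -7, -5, 17, 11]
sift down from index 0:
  10 vs smaller child -19 at index 1, swap → [-19, 10, 0, -3, -9, 9, 18, 15, 3, -7, -5, 17, 11]
  10 vs smaller child -9 at index 4, swap → [-19, -9, 0, -3, 10, 9, 18, 15, 3, -7, -5, 17, 11]
  10 vs smaller child -7 at index 9, swap → [-19, -9, 0, -3, -7, 9, 18, 15, 3, 10, -5, 17, 11]
resulting array: [-19, -9, 0, -3, -7, 9, 18, 15, 3, 10, -5, 17, 11]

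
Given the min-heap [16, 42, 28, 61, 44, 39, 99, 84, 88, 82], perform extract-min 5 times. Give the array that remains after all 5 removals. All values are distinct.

extract-min #1 returns 16:
  remove root 16; move last element 82 to root → [82, 42, 28, 61, 44, 39, 99, 84, 88]
  82 vs smaller child 28 at index 2, swap → [28, 42, 82, 61, 44, 39, 99, 84, 88]
  82 vs smaller child 39 at index 5, swap → [28, 42, 39, 61, 44, 82, 99, 84, 88]
extract-min #2 returns 28:
  remove root 28; move last element 88 to root → [88, 42, 39, 61, 44, 82, 99, 84]
  88 vs smaller child 39 at index 2, swap → [39, 42, 88, 61, 44, 82, 99, 84]
  88 vs smaller child 82 at index 5, swap → [39, 42, 82, 61, 44, 88, 99, 84]
extract-min #3 returns 39:
  remove root 39; move last element 84 to root → [84, 42, 82, 61, 44, 88, 99]
  84 vs smaller child 42 at index 1, swap → [42, 84, 82, 61, 44, 88, 99]
  84 vs smaller child 44 at index 4, swap → [42, 44, 82, 61, 84, 88, 99]
extract-min #4 returns 42:
  remove root 42; move last element 99 to root → [99, 44, 82, 61, 84, 88]
  99 vs smaller child 44 at index 1, swap → [44, 99, 82, 61, 84, 88]
  99 vs smaller child 61 at index 3, swap → [44, 61, 82, 99, 84, 88]
extract-min #5 returns 44:
  remove root 44; move last element 88 to root → [88, 61, 82, 99, 84]
  88 vs smaller child 61 at index 1, swap → [61, 88, 82, 99, 84]
  88 vs smaller child 84 at index 4, swap → [61, 84, 82, 99, 88]

[61, 84, 82, 99, 88]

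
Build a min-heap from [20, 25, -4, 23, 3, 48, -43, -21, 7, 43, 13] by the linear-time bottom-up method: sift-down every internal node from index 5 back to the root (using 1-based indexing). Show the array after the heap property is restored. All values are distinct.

[-43, -21, -4, 7, 3, 48, 20, 23, 25, 43, 13]

sift down from index 5: already satisfies heap property
sift down from index 4:
  23 vs smaller child -21 at index 8, swap → [20, 25, -4, -21, 3, 48, -43, 23, 7, 43, 13]
sift down from index 3:
  -4 vs smaller child -43 at index 7, swap → [20, 25, -43, -21, 3, 48, -4, 23, 7, 43, 13]
sift down from index 2:
  25 vs smaller child -21 at index 4, swap → [20, -21, -43, 25, 3, 48, -4, 23, 7, 43, 13]
  25 vs smaller child 7 at index 9, swap → [20, -21, -43, 7, 3, 48, -4, 23, 25, 43, 13]
sift down from index 1:
  20 vs smaller child -43 at index 3, swap → [-43, -21, 20, 7, 3, 48, -4, 23, 25, 43, 13]
  20 vs smaller child -4 at index 7, swap → [-43, -21, -4, 7, 3, 48, 20, 23, 25, 43, 13]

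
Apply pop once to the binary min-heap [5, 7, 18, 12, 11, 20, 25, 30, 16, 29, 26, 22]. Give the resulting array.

[7, 11, 18, 12, 22, 20, 25, 30, 16, 29, 26]

remove root 5; move last element 22 to root → [22, 7, 18, 12, 11, 20, 25, 30, 16, 29, 26]
22 vs smaller child 7 at index 1, swap → [7, 22, 18, 12, 11, 20, 25, 30, 16, 29, 26]
22 vs smaller child 11 at index 4, swap → [7, 11, 18, 12, 22, 20, 25, 30, 16, 29, 26]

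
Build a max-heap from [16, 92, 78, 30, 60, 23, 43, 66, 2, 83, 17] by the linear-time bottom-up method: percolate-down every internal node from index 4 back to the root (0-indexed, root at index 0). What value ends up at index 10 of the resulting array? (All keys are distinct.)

sift down from index 4:
  60 vs larger child 83 at index 9, swap → [16, 92, 78, 30, 83, 23, 43, 66, 2, 60, 17]
sift down from index 3:
  30 vs larger child 66 at index 7, swap → [16, 92, 78, 66, 83, 23, 43, 30, 2, 60, 17]
sift down from index 2: already satisfies heap property
sift down from index 1: already satisfies heap property
sift down from index 0:
  16 vs larger child 92 at index 1, swap → [92, 16, 78, 66, 83, 23, 43, 30, 2, 60, 17]
  16 vs larger child 83 at index 4, swap → [92, 83, 78, 66, 16, 23, 43, 30, 2, 60, 17]
  16 vs larger child 60 at index 9, swap → [92, 83, 78, 66, 60, 23, 43, 30, 2, 16, 17]
resulting array: [92, 83, 78, 66, 60, 23, 43, 30, 2, 16, 17]

17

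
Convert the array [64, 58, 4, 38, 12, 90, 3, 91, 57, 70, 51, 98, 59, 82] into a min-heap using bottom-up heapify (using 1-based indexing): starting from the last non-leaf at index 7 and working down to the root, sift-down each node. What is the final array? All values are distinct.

[3, 12, 4, 38, 51, 59, 64, 91, 57, 70, 58, 98, 90, 82]

sift down from index 7: already satisfies heap property
sift down from index 6:
  90 vs smaller child 59 at index 13, swap → [64, 58, 4, 38, 12, 59, 3, 91, 57, 70, 51, 98, 90, 82]
sift down from index 5: already satisfies heap property
sift down from index 4: already satisfies heap property
sift down from index 3:
  4 vs smaller child 3 at index 7, swap → [64, 58, 3, 38, 12, 59, 4, 91, 57, 70, 51, 98, 90, 82]
sift down from index 2:
  58 vs smaller child 12 at index 5, swap → [64, 12, 3, 38, 58, 59, 4, 91, 57, 70, 51, 98, 90, 82]
  58 vs smaller child 51 at index 11, swap → [64, 12, 3, 38, 51, 59, 4, 91, 57, 70, 58, 98, 90, 82]
sift down from index 1:
  64 vs smaller child 3 at index 3, swap → [3, 12, 64, 38, 51, 59, 4, 91, 57, 70, 58, 98, 90, 82]
  64 vs smaller child 4 at index 7, swap → [3, 12, 4, 38, 51, 59, 64, 91, 57, 70, 58, 98, 90, 82]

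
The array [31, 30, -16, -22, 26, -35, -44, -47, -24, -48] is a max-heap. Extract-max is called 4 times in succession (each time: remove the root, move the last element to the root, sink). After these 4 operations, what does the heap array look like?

extract-max #1 returns 31:
  remove root 31; move last element -48 to root → [-48, 30, -16, -22, 26, -35, -44, -47, -24]
  -48 vs larger child 30 at index 1, swap → [30, -48, -16, -22, 26, -35, -44, -47, -24]
  -48 vs larger child 26 at index 4, swap → [30, 26, -16, -22, -48, -35, -44, -47, -24]
extract-max #2 returns 30:
  remove root 30; move last element -24 to root → [-24, 26, -16, -22, -48, -35, -44, -47]
  -24 vs larger child 26 at index 1, swap → [26, -24, -16, -22, -48, -35, -44, -47]
  -24 vs larger child -22 at index 3, swap → [26, -22, -16, -24, -48, -35, -44, -47]
extract-max #3 returns 26:
  remove root 26; move last element -47 to root → [-47, -22, -16, -24, -48, -35, -44]
  -47 vs larger child -16 at index 2, swap → [-16, -22, -47, -24, -48, -35, -44]
  -47 vs larger child -35 at index 5, swap → [-16, -22, -35, -24, -48, -47, -44]
extract-max #4 returns -16:
  remove root -16; move last element -44 to root → [-44, -22, -35, -24, -48, -47]
  -44 vs larger child -22 at index 1, swap → [-22, -44, -35, -24, -48, -47]
  -44 vs larger child -24 at index 3, swap → [-22, -24, -35, -44, -48, -47]

[-22, -24, -35, -44, -48, -47]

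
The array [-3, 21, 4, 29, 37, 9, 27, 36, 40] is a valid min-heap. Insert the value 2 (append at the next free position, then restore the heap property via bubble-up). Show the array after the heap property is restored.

append 2 at index 9 → [-3, 21, 4, 29, 37, 9, 27, 36, 40, 2]
2 < parent 37 at index 4, swap → [-3, 21, 4, 29, 2, 9, 27, 36, 40, 37]
2 < parent 21 at index 1, swap → [-3, 2, 4, 29, 21, 9, 27, 36, 40, 37]

[-3, 2, 4, 29, 21, 9, 27, 36, 40, 37]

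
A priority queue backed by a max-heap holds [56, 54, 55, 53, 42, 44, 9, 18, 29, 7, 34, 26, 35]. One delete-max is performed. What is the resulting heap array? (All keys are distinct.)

[55, 54, 44, 53, 42, 35, 9, 18, 29, 7, 34, 26]

remove root 56; move last element 35 to root → [35, 54, 55, 53, 42, 44, 9, 18, 29, 7, 34, 26]
35 vs larger child 55 at index 2, swap → [55, 54, 35, 53, 42, 44, 9, 18, 29, 7, 34, 26]
35 vs larger child 44 at index 5, swap → [55, 54, 44, 53, 42, 35, 9, 18, 29, 7, 34, 26]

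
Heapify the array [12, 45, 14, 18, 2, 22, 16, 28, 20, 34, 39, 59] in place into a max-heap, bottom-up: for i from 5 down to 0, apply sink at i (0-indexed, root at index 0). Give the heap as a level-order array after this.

sift down from index 5:
  22 vs only child 59 at index 11, swap → [12, 45, 14, 18, 2, 59, 16, 28, 20, 34, 39, 22]
sift down from index 4:
  2 vs larger child 39 at index 10, swap → [12, 45, 14, 18, 39, 59, 16, 28, 20, 34, 2, 22]
sift down from index 3:
  18 vs larger child 28 at index 7, swap → [12, 45, 14, 28, 39, 59, 16, 18, 20, 34, 2, 22]
sift down from index 2:
  14 vs larger child 59 at index 5, swap → [12, 45, 59, 28, 39, 14, 16, 18, 20, 34, 2, 22]
  14 vs only child 22 at index 11, swap → [12, 45, 59, 28, 39, 22, 16, 18, 20, 34, 2, 14]
sift down from index 1: already satisfies heap property
sift down from index 0:
  12 vs larger child 59 at index 2, swap → [59, 45, 12, 28, 39, 22, 16, 18, 20, 34, 2, 14]
  12 vs larger child 22 at index 5, swap → [59, 45, 22, 28, 39, 12, 16, 18, 20, 34, 2, 14]
  12 vs only child 14 at index 11, swap → [59, 45, 22, 28, 39, 14, 16, 18, 20, 34, 2, 12]

[59, 45, 22, 28, 39, 14, 16, 18, 20, 34, 2, 12]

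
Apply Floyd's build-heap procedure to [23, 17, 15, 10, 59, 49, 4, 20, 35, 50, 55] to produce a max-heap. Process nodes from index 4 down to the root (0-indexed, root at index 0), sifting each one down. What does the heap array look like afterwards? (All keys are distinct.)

[59, 55, 49, 35, 50, 15, 4, 20, 10, 23, 17]

sift down from index 4: already satisfies heap property
sift down from index 3:
  10 vs larger child 35 at index 8, swap → [23, 17, 15, 35, 59, 49, 4, 20, 10, 50, 55]
sift down from index 2:
  15 vs larger child 49 at index 5, swap → [23, 17, 49, 35, 59, 15, 4, 20, 10, 50, 55]
sift down from index 1:
  17 vs larger child 59 at index 4, swap → [23, 59, 49, 35, 17, 15, 4, 20, 10, 50, 55]
  17 vs larger child 55 at index 10, swap → [23, 59, 49, 35, 55, 15, 4, 20, 10, 50, 17]
sift down from index 0:
  23 vs larger child 59 at index 1, swap → [59, 23, 49, 35, 55, 15, 4, 20, 10, 50, 17]
  23 vs larger child 55 at index 4, swap → [59, 55, 49, 35, 23, 15, 4, 20, 10, 50, 17]
  23 vs larger child 50 at index 9, swap → [59, 55, 49, 35, 50, 15, 4, 20, 10, 23, 17]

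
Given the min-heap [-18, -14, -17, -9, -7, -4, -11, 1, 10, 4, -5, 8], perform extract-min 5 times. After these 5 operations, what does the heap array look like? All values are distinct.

[-7, -5, -4, 1, 10, 4, 8]

extract-min #1 returns -18:
  remove root -18; move last element 8 to root → [8, -14, -17, -9, -7, -4, -11, 1, 10, 4, -5]
  8 vs smaller child -17 at index 2, swap → [-17, -14, 8, -9, -7, -4, -11, 1, 10, 4, -5]
  8 vs smaller child -11 at index 6, swap → [-17, -14, -11, -9, -7, -4, 8, 1, 10, 4, -5]
extract-min #2 returns -17:
  remove root -17; move last element -5 to root → [-5, -14, -11, -9, -7, -4, 8, 1, 10, 4]
  -5 vs smaller child -14 at index 1, swap → [-14, -5, -11, -9, -7, -4, 8, 1, 10, 4]
  -5 vs smaller child -9 at index 3, swap → [-14, -9, -11, -5, -7, -4, 8, 1, 10, 4]
extract-min #3 returns -14:
  remove root -14; move last element 4 to root → [4, -9, -11, -5, -7, -4, 8, 1, 10]
  4 vs smaller child -11 at index 2, swap → [-11, -9, 4, -5, -7, -4, 8, 1, 10]
  4 vs smaller child -4 at index 5, swap → [-11, -9, -4, -5, -7, 4, 8, 1, 10]
extract-min #4 returns -11:
  remove root -11; move last element 10 to root → [10, -9, -4, -5, -7, 4, 8, 1]
  10 vs smaller child -9 at index 1, swap → [-9, 10, -4, -5, -7, 4, 8, 1]
  10 vs smaller child -7 at index 4, swap → [-9, -7, -4, -5, 10, 4, 8, 1]
extract-min #5 returns -9:
  remove root -9; move last element 1 to root → [1, -7, -4, -5, 10, 4, 8]
  1 vs smaller child -7 at index 1, swap → [-7, 1, -4, -5, 10, 4, 8]
  1 vs smaller child -5 at index 3, swap → [-7, -5, -4, 1, 10, 4, 8]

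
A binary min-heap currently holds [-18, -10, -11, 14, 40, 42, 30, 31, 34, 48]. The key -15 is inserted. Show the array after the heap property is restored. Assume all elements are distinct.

append -15 at index 10 → [-18, -10, -11, 14, 40, 42, 30, 31, 34, 48, -15]
-15 < parent 40 at index 4, swap → [-18, -10, -11, 14, -15, 42, 30, 31, 34, 48, 40]
-15 < parent -10 at index 1, swap → [-18, -15, -11, 14, -10, 42, 30, 31, 34, 48, 40]

[-18, -15, -11, 14, -10, 42, 30, 31, 34, 48, 40]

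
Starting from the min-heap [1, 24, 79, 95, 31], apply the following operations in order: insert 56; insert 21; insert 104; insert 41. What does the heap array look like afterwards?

[1, 24, 21, 41, 31, 79, 56, 104, 95]

insert 56:
  append 56 at index 5 → [1, 24, 79, 95, 31, 56]
  56 < parent 79 at index 2, swap → [1, 24, 56, 95, 31, 79]
insert 21:
  append 21 at index 6 → [1, 24, 56, 95, 31, 79, 21]
  21 < parent 56 at index 2, swap → [1, 24, 21, 95, 31, 79, 56]
insert 104:
  append 104 at index 7 → [1, 24, 21, 95, 31, 79, 56, 104] (no swap needed)
insert 41:
  append 41 at index 8 → [1, 24, 21, 95, 31, 79, 56, 104, 41]
  41 < parent 95 at index 3, swap → [1, 24, 21, 41, 31, 79, 56, 104, 95]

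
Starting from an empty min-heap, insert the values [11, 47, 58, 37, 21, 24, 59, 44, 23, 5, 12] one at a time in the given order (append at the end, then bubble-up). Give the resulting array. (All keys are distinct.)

[5, 11, 24, 23, 12, 58, 59, 47, 44, 37, 21]

Insert 11:
  append 11 at index 0 → [11] (no swap needed)
Insert 47:
  append 47 at index 1 → [11, 47] (no swap needed)
Insert 58:
  append 58 at index 2 → [11, 47, 58] (no swap needed)
Insert 37:
  append 37 at index 3 → [11, 47, 58, 37]
  37 < parent 47 at index 1, swap → [11, 37, 58, 47]
Insert 21:
  append 21 at index 4 → [11, 37, 58, 47, 21]
  21 < parent 37 at index 1, swap → [11, 21, 58, 47, 37]
Insert 24:
  append 24 at index 5 → [11, 21, 58, 47, 37, 24]
  24 < parent 58 at index 2, swap → [11, 21, 24, 47, 37, 58]
Insert 59:
  append 59 at index 6 → [11, 21, 24, 47, 37, 58, 59] (no swap needed)
Insert 44:
  append 44 at index 7 → [11, 21, 24, 47, 37, 58, 59, 44]
  44 < parent 47 at index 3, swap → [11, 21, 24, 44, 37, 58, 59, 47]
Insert 23:
  append 23 at index 8 → [11, 21, 24, 44, 37, 58, 59, 47, 23]
  23 < parent 44 at index 3, swap → [11, 21, 24, 23, 37, 58, 59, 47, 44]
Insert 5:
  append 5 at index 9 → [11, 21, 24, 23, 37, 58, 59, 47, 44, 5]
  5 < parent 37 at index 4, swap → [11, 21, 24, 23, 5, 58, 59, 47, 44, 37]
  5 < parent 21 at index 1, swap → [11, 5, 24, 23, 21, 58, 59, 47, 44, 37]
  5 < parent 11 at index 0, swap → [5, 11, 24, 23, 21, 58, 59, 47, 44, 37]
Insert 12:
  append 12 at index 10 → [5, 11, 24, 23, 21, 58, 59, 47, 44, 37, 12]
  12 < parent 21 at index 4, swap → [5, 11, 24, 23, 12, 58, 59, 47, 44, 37, 21]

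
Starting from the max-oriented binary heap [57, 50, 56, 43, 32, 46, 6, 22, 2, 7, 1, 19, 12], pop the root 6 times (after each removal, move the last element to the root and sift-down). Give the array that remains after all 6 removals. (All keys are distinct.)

[22, 12, 19, 2, 7, 1, 6]

extract-max #1 returns 57:
  remove root 57; move last element 12 to root → [12, 50, 56, 43, 32, 46, 6, 22, 2, 7, 1, 19]
  12 vs larger child 56 at index 2, swap → [56, 50, 12, 43, 32, 46, 6, 22, 2, 7, 1, 19]
  12 vs larger child 46 at index 5, swap → [56, 50, 46, 43, 32, 12, 6, 22, 2, 7, 1, 19]
  12 vs only child 19 at index 11, swap → [56, 50, 46, 43, 32, 19, 6, 22, 2, 7, 1, 12]
extract-max #2 returns 56:
  remove root 56; move last element 12 to root → [12, 50, 46, 43, 32, 19, 6, 22, 2, 7, 1]
  12 vs larger child 50 at index 1, swap → [50, 12, 46, 43, 32, 19, 6, 22, 2, 7, 1]
  12 vs larger child 43 at index 3, swap → [50, 43, 46, 12, 32, 19, 6, 22, 2, 7, 1]
  12 vs larger child 22 at index 7, swap → [50, 43, 46, 22, 32, 19, 6, 12, 2, 7, 1]
extract-max #3 returns 50:
  remove root 50; move last element 1 to root → [1, 43, 46, 22, 32, 19, 6, 12, 2, 7]
  1 vs larger child 46 at index 2, swap → [46, 43, 1, 22, 32, 19, 6, 12, 2, 7]
  1 vs larger child 19 at index 5, swap → [46, 43, 19, 22, 32, 1, 6, 12, 2, 7]
extract-max #4 returns 46:
  remove root 46; move last element 7 to root → [7, 43, 19, 22, 32, 1, 6, 12, 2]
  7 vs larger child 43 at index 1, swap → [43, 7, 19, 22, 32, 1, 6, 12, 2]
  7 vs larger child 32 at index 4, swap → [43, 32, 19, 22, 7, 1, 6, 12, 2]
extract-max #5 returns 43:
  remove root 43; move last element 2 to root → [2, 32, 19, 22, 7, 1, 6, 12]
  2 vs larger child 32 at index 1, swap → [32, 2, 19, 22, 7, 1, 6, 12]
  2 vs larger child 22 at index 3, swap → [32, 22, 19, 2, 7, 1, 6, 12]
  2 vs only child 12 at index 7, swap → [32, 22, 19, 12, 7, 1, 6, 2]
extract-max #6 returns 32:
  remove root 32; move last element 2 to root → [2, 22, 19, 12, 7, 1, 6]
  2 vs larger child 22 at index 1, swap → [22, 2, 19, 12, 7, 1, 6]
  2 vs larger child 12 at index 3, swap → [22, 12, 19, 2, 7, 1, 6]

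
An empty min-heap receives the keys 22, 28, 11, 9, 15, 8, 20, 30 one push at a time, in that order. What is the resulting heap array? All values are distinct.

[8, 11, 9, 28, 15, 22, 20, 30]

Insert 22:
  append 22 at index 0 → [22] (no swap needed)
Insert 28:
  append 28 at index 1 → [22, 28] (no swap needed)
Insert 11:
  append 11 at index 2 → [22, 28, 11]
  11 < parent 22 at index 0, swap → [11, 28, 22]
Insert 9:
  append 9 at index 3 → [11, 28, 22, 9]
  9 < parent 28 at index 1, swap → [11, 9, 22, 28]
  9 < parent 11 at index 0, swap → [9, 11, 22, 28]
Insert 15:
  append 15 at index 4 → [9, 11, 22, 28, 15] (no swap needed)
Insert 8:
  append 8 at index 5 → [9, 11, 22, 28, 15, 8]
  8 < parent 22 at index 2, swap → [9, 11, 8, 28, 15, 22]
  8 < parent 9 at index 0, swap → [8, 11, 9, 28, 15, 22]
Insert 20:
  append 20 at index 6 → [8, 11, 9, 28, 15, 22, 20] (no swap needed)
Insert 30:
  append 30 at index 7 → [8, 11, 9, 28, 15, 22, 20, 30] (no swap needed)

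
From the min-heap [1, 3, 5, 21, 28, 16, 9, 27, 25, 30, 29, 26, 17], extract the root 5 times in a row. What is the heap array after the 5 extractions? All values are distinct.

extract-min #1 returns 1:
  remove root 1; move last element 17 to root → [17, 3, 5, 21, 28, 16, 9, 27, 25, 30, 29, 26]
  17 vs smaller child 3 at index 1, swap → [3, 17, 5, 21, 28, 16, 9, 27, 25, 30, 29, 26]
extract-min #2 returns 3:
  remove root 3; move last element 26 to root → [26, 17, 5, 21, 28, 16, 9, 27, 25, 30, 29]
  26 vs smaller child 5 at index 2, swap → [5, 17, 26, 21, 28, 16, 9, 27, 25, 30, 29]
  26 vs smaller child 9 at index 6, swap → [5, 17, 9, 21, 28, 16, 26, 27, 25, 30, 29]
extract-min #3 returns 5:
  remove root 5; move last element 29 to root → [29, 17, 9, 21, 28, 16, 26, 27, 25, 30]
  29 vs smaller child 9 at index 2, swap → [9, 17, 29, 21, 28, 16, 26, 27, 25, 30]
  29 vs smaller child 16 at index 5, swap → [9, 17, 16, 21, 28, 29, 26, 27, 25, 30]
extract-min #4 returns 9:
  remove root 9; move last element 30 to root → [30, 17, 16, 21, 28, 29, 26, 27, 25]
  30 vs smaller child 16 at index 2, swap → [16, 17, 30, 21, 28, 29, 26, 27, 25]
  30 vs smaller child 26 at index 6, swap → [16, 17, 26, 21, 28, 29, 30, 27, 25]
extract-min #5 returns 16:
  remove root 16; move last element 25 to root → [25, 17, 26, 21, 28, 29, 30, 27]
  25 vs smaller child 17 at index 1, swap → [17, 25, 26, 21, 28, 29, 30, 27]
  25 vs smaller child 21 at index 3, swap → [17, 21, 26, 25, 28, 29, 30, 27]

[17, 21, 26, 25, 28, 29, 30, 27]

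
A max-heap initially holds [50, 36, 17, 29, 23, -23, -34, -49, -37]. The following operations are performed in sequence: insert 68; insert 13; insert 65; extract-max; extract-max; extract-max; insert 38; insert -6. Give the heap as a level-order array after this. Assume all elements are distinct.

[38, 36, 17, 13, 29, -23, -34, -49, -37, 23, -6]

insert 68:
  append 68 at index 9 → [50, 36, 17, 29, 23, -23, -34, -49, -37, 68]
  68 > parent 23 at index 4, swap → [50, 36, 17, 29, 68, -23, -34, -49, -37, 23]
  68 > parent 36 at index 1, swap → [50, 68, 17, 29, 36, -23, -34, -49, -37, 23]
  68 > parent 50 at index 0, swap → [68, 50, 17, 29, 36, -23, -34, -49, -37, 23]
insert 13:
  append 13 at index 10 → [68, 50, 17, 29, 36, -23, -34, -49, -37, 23, 13] (no swap needed)
insert 65:
  append 65 at index 11 → [68, 50, 17, 29, 36, -23, -34, -49, -37, 23, 13, 65]
  65 > parent -23 at index 5, swap → [68, 50, 17, 29, 36, 65, -34, -49, -37, 23, 13, -23]
  65 > parent 17 at index 2, swap → [68, 50, 65, 29, 36, 17, -34, -49, -37, 23, 13, -23]
extract-max → returns 68:
  remove root 68; move last element -23 to root → [-23, 50, 65, 29, 36, 17, -34, -49, -37, 23, 13]
  -23 vs larger child 65 at index 2, swap → [65, 50, -23, 29, 36, 17, -34, -49, -37, 23, 13]
  -23 vs larger child 17 at index 5, swap → [65, 50, 17, 29, 36, -23, -34, -49, -37, 23, 13]
extract-max → returns 65:
  remove root 65; move last element 13 to root → [13, 50, 17, 29, 36, -23, -34, -49, -37, 23]
  13 vs larger child 50 at index 1, swap → [50, 13, 17, 29, 36, -23, -34, -49, -37, 23]
  13 vs larger child 36 at index 4, swap → [50, 36, 17, 29, 13, -23, -34, -49, -37, 23]
  13 vs only child 23 at index 9, swap → [50, 36, 17, 29, 23, -23, -34, -49, -37, 13]
extract-max → returns 50:
  remove root 50; move last element 13 to root → [13, 36, 17, 29, 23, -23, -34, -49, -37]
  13 vs larger child 36 at index 1, swap → [36, 13, 17, 29, 23, -23, -34, -49, -37]
  13 vs larger child 29 at index 3, swap → [36, 29, 17, 13, 23, -23, -34, -49, -37]
insert 38:
  append 38 at index 9 → [36, 29, 17, 13, 23, -23, -34, -49, -37, 38]
  38 > parent 23 at index 4, swap → [36, 29, 17, 13, 38, -23, -34, -49, -37, 23]
  38 > parent 29 at index 1, swap → [36, 38, 17, 13, 29, -23, -34, -49, -37, 23]
  38 > parent 36 at index 0, swap → [38, 36, 17, 13, 29, -23, -34, -49, -37, 23]
insert -6:
  append -6 at index 10 → [38, 36, 17, 13, 29, -23, -34, -49, -37, 23, -6] (no swap needed)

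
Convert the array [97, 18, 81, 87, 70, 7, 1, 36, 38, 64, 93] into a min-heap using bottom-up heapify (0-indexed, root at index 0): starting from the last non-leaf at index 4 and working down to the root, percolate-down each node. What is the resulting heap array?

[1, 18, 7, 36, 64, 97, 81, 87, 38, 70, 93]

sift down from index 4:
  70 vs smaller child 64 at index 9, swap → [97, 18, 81, 87, 64, 7, 1, 36, 38, 70, 93]
sift down from index 3:
  87 vs smaller child 36 at index 7, swap → [97, 18, 81, 36, 64, 7, 1, 87, 38, 70, 93]
sift down from index 2:
  81 vs smaller child 1 at index 6, swap → [97, 18, 1, 36, 64, 7, 81, 87, 38, 70, 93]
sift down from index 1: already satisfies heap property
sift down from index 0:
  97 vs smaller child 1 at index 2, swap → [1, 18, 97, 36, 64, 7, 81, 87, 38, 70, 93]
  97 vs smaller child 7 at index 5, swap → [1, 18, 7, 36, 64, 97, 81, 87, 38, 70, 93]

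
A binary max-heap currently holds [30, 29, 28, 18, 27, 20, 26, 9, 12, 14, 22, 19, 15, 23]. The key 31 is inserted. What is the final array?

[31, 29, 30, 18, 27, 20, 28, 9, 12, 14, 22, 19, 15, 23, 26]

append 31 at index 14 → [30, 29, 28, 18, 27, 20, 26, 9, 12, 14, 22, 19, 15, 23, 31]
31 > parent 26 at index 6, swap → [30, 29, 28, 18, 27, 20, 31, 9, 12, 14, 22, 19, 15, 23, 26]
31 > parent 28 at index 2, swap → [30, 29, 31, 18, 27, 20, 28, 9, 12, 14, 22, 19, 15, 23, 26]
31 > parent 30 at index 0, swap → [31, 29, 30, 18, 27, 20, 28, 9, 12, 14, 22, 19, 15, 23, 26]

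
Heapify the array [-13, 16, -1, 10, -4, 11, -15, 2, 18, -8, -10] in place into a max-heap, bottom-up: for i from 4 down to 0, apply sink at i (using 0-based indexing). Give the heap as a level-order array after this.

sift down from index 4: already satisfies heap property
sift down from index 3:
  10 vs larger child 18 at index 8, swap → [-13, 16, -1, 18, -4, 11, -15, 2, 10, -8, -10]
sift down from index 2:
  -1 vs larger child 11 at index 5, swap → [-13, 16, 11, 18, -4, -1, -15, 2, 10, -8, -10]
sift down from index 1:
  16 vs larger child 18 at index 3, swap → [-13, 18, 11, 16, -4, -1, -15, 2, 10, -8, -10]
sift down from index 0:
  -13 vs larger child 18 at index 1, swap → [18, -13, 11, 16, -4, -1, -15, 2, 10, -8, -10]
  -13 vs larger child 16 at index 3, swap → [18, 16, 11, -13, -4, -1, -15, 2, 10, -8, -10]
  -13 vs larger child 10 at index 8, swap → [18, 16, 11, 10, -4, -1, -15, 2, -13, -8, -10]

[18, 16, 11, 10, -4, -1, -15, 2, -13, -8, -10]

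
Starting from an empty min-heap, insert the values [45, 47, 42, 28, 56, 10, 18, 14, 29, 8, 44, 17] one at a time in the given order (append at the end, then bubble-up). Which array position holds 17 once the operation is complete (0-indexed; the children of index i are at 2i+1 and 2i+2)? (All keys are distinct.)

2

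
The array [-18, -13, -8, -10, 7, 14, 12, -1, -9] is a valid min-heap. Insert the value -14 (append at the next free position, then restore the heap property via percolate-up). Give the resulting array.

[-18, -14, -8, -10, -13, 14, 12, -1, -9, 7]

append -14 at index 9 → [-18, -13, -8, -10, 7, 14, 12, -1, -9, -14]
-14 < parent 7 at index 4, swap → [-18, -13, -8, -10, -14, 14, 12, -1, -9, 7]
-14 < parent -13 at index 1, swap → [-18, -14, -8, -10, -13, 14, 12, -1, -9, 7]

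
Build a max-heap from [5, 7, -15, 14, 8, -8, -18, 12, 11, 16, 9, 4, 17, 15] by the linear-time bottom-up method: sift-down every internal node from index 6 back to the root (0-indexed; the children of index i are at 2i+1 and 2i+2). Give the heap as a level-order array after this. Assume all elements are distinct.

[17, 16, 15, 14, 9, 4, 5, 12, 11, 8, 7, -15, -8, -18]

sift down from index 6:
  -18 vs only child 15 at index 13, swap → [5, 7, -15, 14, 8, -8, 15, 12, 11, 16, 9, 4, 17, -18]
sift down from index 5:
  -8 vs larger child 17 at index 12, swap → [5, 7, -15, 14, 8, 17, 15, 12, 11, 16, 9, 4, -8, -18]
sift down from index 4:
  8 vs larger child 16 at index 9, swap → [5, 7, -15, 14, 16, 17, 15, 12, 11, 8, 9, 4, -8, -18]
sift down from index 3: already satisfies heap property
sift down from index 2:
  -15 vs larger child 17 at index 5, swap → [5, 7, 17, 14, 16, -15, 15, 12, 11, 8, 9, 4, -8, -18]
  -15 vs larger child 4 at index 11, swap → [5, 7, 17, 14, 16, 4, 15, 12, 11, 8, 9, -15, -8, -18]
sift down from index 1:
  7 vs larger child 16 at index 4, swap → [5, 16, 17, 14, 7, 4, 15, 12, 11, 8, 9, -15, -8, -18]
  7 vs larger child 9 at index 10, swap → [5, 16, 17, 14, 9, 4, 15, 12, 11, 8, 7, -15, -8, -18]
sift down from index 0:
  5 vs larger child 17 at index 2, swap → [17, 16, 5, 14, 9, 4, 15, 12, 11, 8, 7, -15, -8, -18]
  5 vs larger child 15 at index 6, swap → [17, 16, 15, 14, 9, 4, 5, 12, 11, 8, 7, -15, -8, -18]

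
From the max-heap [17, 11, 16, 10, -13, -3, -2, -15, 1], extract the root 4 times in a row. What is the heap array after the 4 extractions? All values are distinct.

[1, -2, -3, -15, -13]

extract-max #1 returns 17:
  remove root 17; move last element 1 to root → [1, 11, 16, 10, -13, -3, -2, -15]
  1 vs larger child 16 at index 2, swap → [16, 11, 1, 10, -13, -3, -2, -15]
extract-max #2 returns 16:
  remove root 16; move last element -15 to root → [-15, 11, 1, 10, -13, -3, -2]
  -15 vs larger child 11 at index 1, swap → [11, -15, 1, 10, -13, -3, -2]
  -15 vs larger child 10 at index 3, swap → [11, 10, 1, -15, -13, -3, -2]
extract-max #3 returns 11:
  remove root 11; move last element -2 to root → [-2, 10, 1, -15, -13, -3]
  -2 vs larger child 10 at index 1, swap → [10, -2, 1, -15, -13, -3]
extract-max #4 returns 10:
  remove root 10; move last element -3 to root → [-3, -2, 1, -15, -13]
  -3 vs larger child 1 at index 2, swap → [1, -2, -3, -15, -13]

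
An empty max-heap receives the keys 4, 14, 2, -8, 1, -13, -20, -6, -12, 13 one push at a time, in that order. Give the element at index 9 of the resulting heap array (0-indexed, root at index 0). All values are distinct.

1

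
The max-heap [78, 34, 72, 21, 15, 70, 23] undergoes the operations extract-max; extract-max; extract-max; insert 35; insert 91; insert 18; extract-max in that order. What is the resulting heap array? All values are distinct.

[35, 34, 23, 15, 21, 18]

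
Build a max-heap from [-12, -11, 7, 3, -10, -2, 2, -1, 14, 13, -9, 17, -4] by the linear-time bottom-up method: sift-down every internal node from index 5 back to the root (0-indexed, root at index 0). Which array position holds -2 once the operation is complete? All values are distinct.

sift down from index 5:
  -2 vs larger child 17 at index 11, swap → [-12, -11, 7, 3, -10, 17, 2, -1, 14, 13, -9, -2, -4]
sift down from index 4:
  -10 vs larger child 13 at index 9, swap → [-12, -11, 7, 3, 13, 17, 2, -1, 14, -10, -9, -2, -4]
sift down from index 3:
  3 vs larger child 14 at index 8, swap → [-12, -11, 7, 14, 13, 17, 2, -1, 3, -10, -9, -2, -4]
sift down from index 2:
  7 vs larger child 17 at index 5, swap → [-12, -11, 17, 14, 13, 7, 2, -1, 3, -10, -9, -2, -4]
sift down from index 1:
  -11 vs larger child 14 at index 3, swap → [-12, 14, 17, -11, 13, 7, 2, -1, 3, -10, -9, -2, -4]
  -11 vs larger child 3 at index 8, swap → [-12, 14, 17, 3, 13, 7, 2, -1, -11, -10, -9, -2, -4]
sift down from index 0:
  -12 vs larger child 17 at index 2, swap → [17, 14, -12, 3, 13, 7, 2, -1, -11, -10, -9, -2, -4]
  -12 vs larger child 7 at index 5, swap → [17, 14, 7, 3, 13, -12, 2, -1, -11, -10, -9, -2, -4]
  -12 vs larger child -2 at index 11, swap → [17, 14, 7, 3, 13, -2, 2, -1, -11, -10, -9, -12, -4]
resulting array: [17, 14, 7, 3, 13, -2, 2, -1, -11, -10, -9, -12, -4]

5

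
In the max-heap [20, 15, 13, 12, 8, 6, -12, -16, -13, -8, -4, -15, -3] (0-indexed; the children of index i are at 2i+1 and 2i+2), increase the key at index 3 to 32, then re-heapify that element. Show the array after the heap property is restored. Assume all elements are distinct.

[32, 20, 13, 15, 8, 6, -12, -16, -13, -8, -4, -15, -3]

set index 3 from 12 to 32 → [20, 15, 13, 32, 8, 6, -12, -16, -13, -8, -4, -15, -3]
32 > parent 15 at index 1, swap → [20, 32, 13, 15, 8, 6, -12, -16, -13, -8, -4, -15, -3]
32 > parent 20 at index 0, swap → [32, 20, 13, 15, 8, 6, -12, -16, -13, -8, -4, -15, -3]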